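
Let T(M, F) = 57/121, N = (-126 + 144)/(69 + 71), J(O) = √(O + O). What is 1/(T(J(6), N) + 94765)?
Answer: 121/11466622 ≈ 1.0552e-5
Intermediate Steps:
J(O) = √2*√O (J(O) = √(2*O) = √2*√O)
N = 9/70 (N = 18/140 = 18*(1/140) = 9/70 ≈ 0.12857)
T(M, F) = 57/121 (T(M, F) = 57*(1/121) = 57/121)
1/(T(J(6), N) + 94765) = 1/(57/121 + 94765) = 1/(11466622/121) = 121/11466622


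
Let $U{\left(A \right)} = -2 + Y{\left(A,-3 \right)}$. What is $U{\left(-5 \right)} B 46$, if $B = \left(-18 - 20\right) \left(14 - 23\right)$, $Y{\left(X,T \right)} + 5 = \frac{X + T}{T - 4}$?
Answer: $- \frac{645012}{7} \approx -92145.0$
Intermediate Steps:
$Y{\left(X,T \right)} = -5 + \frac{T + X}{-4 + T}$ ($Y{\left(X,T \right)} = -5 + \frac{X + T}{T - 4} = -5 + \frac{T + X}{-4 + T}$)
$U{\left(A \right)} = - \frac{46}{7} - \frac{A}{7}$ ($U{\left(A \right)} = -2 + \frac{20 + A - -12}{-4 - 3} = -2 + \frac{20 + A + 12}{-7} = -2 - \frac{32 + A}{7} = -2 - \left(\frac{32}{7} + \frac{A}{7}\right) = - \frac{46}{7} - \frac{A}{7}$)
$B = 342$ ($B = \left(-38\right) \left(-9\right) = 342$)
$U{\left(-5 \right)} B 46 = \left(- \frac{46}{7} - - \frac{5}{7}\right) 342 \cdot 46 = \left(- \frac{46}{7} + \frac{5}{7}\right) 342 \cdot 46 = \left(- \frac{41}{7}\right) 342 \cdot 46 = \left(- \frac{14022}{7}\right) 46 = - \frac{645012}{7}$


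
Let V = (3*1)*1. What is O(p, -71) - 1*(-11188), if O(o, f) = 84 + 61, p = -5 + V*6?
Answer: 11333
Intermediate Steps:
V = 3 (V = 3*1 = 3)
p = 13 (p = -5 + 3*6 = -5 + 18 = 13)
O(o, f) = 145
O(p, -71) - 1*(-11188) = 145 - 1*(-11188) = 145 + 11188 = 11333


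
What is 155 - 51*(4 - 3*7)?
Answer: 1022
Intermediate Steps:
155 - 51*(4 - 3*7) = 155 - 51*(4 - 21) = 155 - 51*(-17) = 155 + 867 = 1022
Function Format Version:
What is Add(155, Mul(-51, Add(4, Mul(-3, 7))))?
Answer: 1022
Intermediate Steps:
Add(155, Mul(-51, Add(4, Mul(-3, 7)))) = Add(155, Mul(-51, Add(4, -21))) = Add(155, Mul(-51, -17)) = Add(155, 867) = 1022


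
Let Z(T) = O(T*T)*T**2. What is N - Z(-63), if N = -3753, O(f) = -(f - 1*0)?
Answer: 15749208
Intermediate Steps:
O(f) = -f (O(f) = -(f + 0) = -f)
Z(T) = -T**4 (Z(T) = (-T*T)*T**2 = (-T**2)*T**2 = -T**4)
N - Z(-63) = -3753 - (-1)*(-63)**4 = -3753 - (-1)*15752961 = -3753 - 1*(-15752961) = -3753 + 15752961 = 15749208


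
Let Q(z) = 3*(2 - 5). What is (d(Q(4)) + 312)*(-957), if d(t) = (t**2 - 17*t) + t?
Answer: -513909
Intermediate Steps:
Q(z) = -9 (Q(z) = 3*(-3) = -9)
d(t) = t**2 - 16*t
(d(Q(4)) + 312)*(-957) = (-9*(-16 - 9) + 312)*(-957) = (-9*(-25) + 312)*(-957) = (225 + 312)*(-957) = 537*(-957) = -513909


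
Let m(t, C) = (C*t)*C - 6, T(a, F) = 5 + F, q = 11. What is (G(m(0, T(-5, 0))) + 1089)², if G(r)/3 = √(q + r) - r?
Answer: 1225494 + 6642*√5 ≈ 1.2403e+6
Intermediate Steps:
m(t, C) = -6 + t*C² (m(t, C) = t*C² - 6 = -6 + t*C²)
G(r) = -3*r + 3*√(11 + r) (G(r) = 3*(√(11 + r) - r) = -3*r + 3*√(11 + r))
(G(m(0, T(-5, 0))) + 1089)² = ((-3*(-6 + 0*(5 + 0)²) + 3*√(11 + (-6 + 0*(5 + 0)²))) + 1089)² = ((-3*(-6 + 0*5²) + 3*√(11 + (-6 + 0*5²))) + 1089)² = ((-3*(-6 + 0*25) + 3*√(11 + (-6 + 0*25))) + 1089)² = ((-3*(-6 + 0) + 3*√(11 + (-6 + 0))) + 1089)² = ((-3*(-6) + 3*√(11 - 6)) + 1089)² = ((18 + 3*√5) + 1089)² = (1107 + 3*√5)²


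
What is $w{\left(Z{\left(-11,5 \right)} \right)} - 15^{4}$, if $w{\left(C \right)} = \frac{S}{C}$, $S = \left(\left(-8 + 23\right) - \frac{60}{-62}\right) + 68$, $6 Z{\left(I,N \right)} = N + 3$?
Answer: $- \frac{6269691}{124} \approx -50562.0$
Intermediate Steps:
$Z{\left(I,N \right)} = \frac{1}{2} + \frac{N}{6}$ ($Z{\left(I,N \right)} = \frac{N + 3}{6} = \frac{3 + N}{6} = \frac{1}{2} + \frac{N}{6}$)
$S = \frac{2603}{31}$ ($S = \left(15 - - \frac{30}{31}\right) + 68 = \left(15 + \frac{30}{31}\right) + 68 = \frac{495}{31} + 68 = \frac{2603}{31} \approx 83.968$)
$w{\left(C \right)} = \frac{2603}{31 C}$
$w{\left(Z{\left(-11,5 \right)} \right)} - 15^{4} = \frac{2603}{31 \left(\frac{1}{2} + \frac{1}{6} \cdot 5\right)} - 15^{4} = \frac{2603}{31 \left(\frac{1}{2} + \frac{5}{6}\right)} - 50625 = \frac{2603}{31 \cdot \frac{4}{3}} - 50625 = \frac{2603}{31} \cdot \frac{3}{4} - 50625 = \frac{7809}{124} - 50625 = - \frac{6269691}{124}$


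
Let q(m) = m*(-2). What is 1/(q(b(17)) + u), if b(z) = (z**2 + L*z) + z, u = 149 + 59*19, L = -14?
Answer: 1/1134 ≈ 0.00088183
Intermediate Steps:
u = 1270 (u = 149 + 1121 = 1270)
b(z) = z**2 - 13*z (b(z) = (z**2 - 14*z) + z = z**2 - 13*z)
q(m) = -2*m
1/(q(b(17)) + u) = 1/(-34*(-13 + 17) + 1270) = 1/(-34*4 + 1270) = 1/(-2*68 + 1270) = 1/(-136 + 1270) = 1/1134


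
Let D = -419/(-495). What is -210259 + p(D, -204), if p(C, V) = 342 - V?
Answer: -209713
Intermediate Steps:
D = 419/495 (D = -419*(-1/495) = 419/495 ≈ 0.84646)
-210259 + p(D, -204) = -210259 + (342 - 1*(-204)) = -210259 + (342 + 204) = -210259 + 546 = -209713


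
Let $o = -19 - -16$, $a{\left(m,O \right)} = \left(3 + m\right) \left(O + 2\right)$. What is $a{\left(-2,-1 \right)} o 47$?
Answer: $-141$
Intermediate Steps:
$a{\left(m,O \right)} = \left(2 + O\right) \left(3 + m\right)$ ($a{\left(m,O \right)} = \left(3 + m\right) \left(2 + O\right) = \left(2 + O\right) \left(3 + m\right)$)
$o = -3$ ($o = -19 + 16 = -3$)
$a{\left(-2,-1 \right)} o 47 = \left(6 + 2 \left(-2\right) + 3 \left(-1\right) - -2\right) \left(-3\right) 47 = \left(6 - 4 - 3 + 2\right) \left(-3\right) 47 = 1 \left(-3\right) 47 = \left(-3\right) 47 = -141$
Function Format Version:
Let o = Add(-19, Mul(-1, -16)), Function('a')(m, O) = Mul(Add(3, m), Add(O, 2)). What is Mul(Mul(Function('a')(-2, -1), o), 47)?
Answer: -141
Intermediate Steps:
Function('a')(m, O) = Mul(Add(2, O), Add(3, m)) (Function('a')(m, O) = Mul(Add(3, m), Add(2, O)) = Mul(Add(2, O), Add(3, m)))
o = -3 (o = Add(-19, 16) = -3)
Mul(Mul(Function('a')(-2, -1), o), 47) = Mul(Mul(Add(6, Mul(2, -2), Mul(3, -1), Mul(-1, -2)), -3), 47) = Mul(Mul(Add(6, -4, -3, 2), -3), 47) = Mul(Mul(1, -3), 47) = Mul(-3, 47) = -141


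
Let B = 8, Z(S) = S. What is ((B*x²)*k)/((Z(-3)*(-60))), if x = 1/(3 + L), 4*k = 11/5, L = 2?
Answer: 11/11250 ≈ 0.00097778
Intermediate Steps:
k = 11/20 (k = (11/5)/4 = (11*(⅕))/4 = (¼)*(11/5) = 11/20 ≈ 0.55000)
x = ⅕ (x = 1/(3 + 2) = 1/5 = ⅕ ≈ 0.20000)
((B*x²)*k)/((Z(-3)*(-60))) = ((8*(⅕)²)*(11/20))/((-3*(-60))) = ((8*(1/25))*(11/20))/180 = ((8/25)*(11/20))*(1/180) = (22/125)*(1/180) = 11/11250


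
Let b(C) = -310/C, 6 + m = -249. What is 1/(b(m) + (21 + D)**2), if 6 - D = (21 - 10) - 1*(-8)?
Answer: 51/3326 ≈ 0.015334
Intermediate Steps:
m = -255 (m = -6 - 249 = -255)
D = -13 (D = 6 - ((21 - 10) - 1*(-8)) = 6 - (11 + 8) = 6 - 1*19 = 6 - 19 = -13)
1/(b(m) + (21 + D)**2) = 1/(-310/(-255) + (21 - 13)**2) = 1/(-310*(-1/255) + 8**2) = 1/(62/51 + 64) = 1/(3326/51) = 51/3326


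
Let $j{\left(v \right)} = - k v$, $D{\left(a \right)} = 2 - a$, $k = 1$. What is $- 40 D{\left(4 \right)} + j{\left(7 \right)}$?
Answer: $73$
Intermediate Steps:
$j{\left(v \right)} = - v$ ($j{\left(v \right)} = \left(-1\right) 1 v = - v$)
$- 40 D{\left(4 \right)} + j{\left(7 \right)} = - 40 \left(2 - 4\right) - 7 = \left(-40\right) \left(-2\right) - 7 = 80 - 7 = 73$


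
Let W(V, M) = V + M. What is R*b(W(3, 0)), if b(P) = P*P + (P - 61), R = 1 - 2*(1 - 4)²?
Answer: 833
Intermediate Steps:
W(V, M) = M + V
R = -17 (R = 1 - 2*(-3)² = 1 - 2*9 = 1 - 18 = -17)
b(P) = -61 + P + P² (b(P) = P² + (-61 + P) = -61 + P + P²)
R*b(W(3, 0)) = -17*(-61 + (0 + 3) + (0 + 3)²) = -17*(-61 + 3 + 3²) = -17*(-61 + 3 + 9) = -17*(-49) = 833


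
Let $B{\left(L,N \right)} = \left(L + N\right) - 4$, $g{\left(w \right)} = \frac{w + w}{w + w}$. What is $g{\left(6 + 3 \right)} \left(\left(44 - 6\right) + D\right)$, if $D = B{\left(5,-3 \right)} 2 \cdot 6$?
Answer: $14$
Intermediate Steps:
$g{\left(w \right)} = 1$ ($g{\left(w \right)} = \frac{2 w}{2 w} = 2 w \frac{1}{2 w} = 1$)
$B{\left(L,N \right)} = -4 + L + N$
$D = -24$ ($D = \left(-4 + 5 - 3\right) 2 \cdot 6 = \left(-2\right) 2 \cdot 6 = \left(-4\right) 6 = -24$)
$g{\left(6 + 3 \right)} \left(\left(44 - 6\right) + D\right) = 1 \left(\left(44 - 6\right) - 24\right) = 1 \left(38 - 24\right) = 1 \cdot 14 = 14$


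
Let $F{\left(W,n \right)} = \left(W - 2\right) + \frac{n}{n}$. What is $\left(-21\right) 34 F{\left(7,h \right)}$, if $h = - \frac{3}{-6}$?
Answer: $-4284$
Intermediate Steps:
$h = \frac{1}{2}$ ($h = \left(-3\right) \left(- \frac{1}{6}\right) = \frac{1}{2} \approx 0.5$)
$F{\left(W,n \right)} = -1 + W$ ($F{\left(W,n \right)} = \left(-2 + W\right) + 1 = -1 + W$)
$\left(-21\right) 34 F{\left(7,h \right)} = \left(-21\right) 34 \left(-1 + 7\right) = \left(-714\right) 6 = -4284$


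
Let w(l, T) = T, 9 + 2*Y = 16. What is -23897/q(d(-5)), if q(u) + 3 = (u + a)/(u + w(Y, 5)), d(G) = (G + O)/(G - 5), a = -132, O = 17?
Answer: 454043/723 ≈ 628.00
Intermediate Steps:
Y = 7/2 (Y = -9/2 + (½)*16 = -9/2 + 8 = 7/2 ≈ 3.5000)
d(G) = (17 + G)/(-5 + G) (d(G) = (G + 17)/(G - 5) = (17 + G)/(-5 + G))
q(u) = -3 + (-132 + u)/(5 + u) (q(u) = -3 + (u - 132)/(u + 5) = -3 + (-132 + u)/(5 + u))
-23897/q(d(-5)) = -23897*(5 + (17 - 5)/(-5 - 5))/(-147 - 2*(17 - 5)/(-5 - 5)) = -23897*(5 + 12/(-10))/(-147 - 2*12/(-10)) = -23897*(5 - ⅒*12)/(-147 - (-1)*12/5) = -23897*(5 - 6/5)/(-147 - 2*(-6/5)) = -23897*19/(5*(-147 + 12/5)) = -23897/((5/19)*(-723/5)) = -23897/(-723/19) = -23897*(-19/723) = 454043/723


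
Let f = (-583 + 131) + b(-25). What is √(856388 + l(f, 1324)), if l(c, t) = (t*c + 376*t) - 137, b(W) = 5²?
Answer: √788727 ≈ 888.10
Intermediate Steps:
b(W) = 25
f = -427 (f = (-583 + 131) + 25 = -452 + 25 = -427)
l(c, t) = -137 + 376*t + c*t (l(c, t) = (c*t + 376*t) - 137 = (376*t + c*t) - 137 = -137 + 376*t + c*t)
√(856388 + l(f, 1324)) = √(856388 + (-137 + 376*1324 - 427*1324)) = √(856388 + (-137 + 497824 - 565348)) = √(856388 - 67661) = √788727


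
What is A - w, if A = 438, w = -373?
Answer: 811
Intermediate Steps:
A - w = 438 - 1*(-373) = 438 + 373 = 811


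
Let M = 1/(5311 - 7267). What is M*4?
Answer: -1/489 ≈ -0.0020450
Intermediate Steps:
M = -1/1956 (M = 1/(-1956) = -1/1956 ≈ -0.00051125)
M*4 = -1/1956*4 = -1/489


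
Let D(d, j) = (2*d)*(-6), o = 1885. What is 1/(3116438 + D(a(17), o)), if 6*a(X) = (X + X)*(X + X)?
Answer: 1/3114126 ≈ 3.2112e-7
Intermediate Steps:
a(X) = 2*X²/3 (a(X) = ((X + X)*(X + X))/6 = ((2*X)*(2*X))/6 = (4*X²)/6 = 2*X²/3)
D(d, j) = -12*d
1/(3116438 + D(a(17), o)) = 1/(3116438 - 8*17²) = 1/(3116438 - 8*289) = 1/(3116438 - 12*578/3) = 1/(3116438 - 2312) = 1/3114126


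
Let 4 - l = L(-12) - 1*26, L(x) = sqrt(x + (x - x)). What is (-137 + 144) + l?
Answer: 37 - 2*I*sqrt(3) ≈ 37.0 - 3.4641*I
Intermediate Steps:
L(x) = sqrt(x) (L(x) = sqrt(x + 0) = sqrt(x))
l = 30 - 2*I*sqrt(3) (l = 4 - (sqrt(-12) - 1*26) = 4 - (2*I*sqrt(3) - 26) = 4 - (-26 + 2*I*sqrt(3)) = 4 + (26 - 2*I*sqrt(3)) = 30 - 2*I*sqrt(3) ≈ 30.0 - 3.4641*I)
(-137 + 144) + l = (-137 + 144) + (30 - 2*I*sqrt(3)) = 7 + (30 - 2*I*sqrt(3)) = 37 - 2*I*sqrt(3)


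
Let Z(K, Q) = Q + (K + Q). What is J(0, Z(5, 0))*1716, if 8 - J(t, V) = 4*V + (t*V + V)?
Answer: -29172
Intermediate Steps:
Z(K, Q) = K + 2*Q
J(t, V) = 8 - 5*V - V*t (J(t, V) = 8 - (4*V + (t*V + V)) = 8 - (4*V + (V*t + V)) = 8 - (4*V + (V + V*t)) = 8 - (5*V + V*t) = 8 + (-5*V - V*t) = 8 - 5*V - V*t)
J(0, Z(5, 0))*1716 = (8 - 5*(5 + 2*0) - 1*(5 + 2*0)*0)*1716 = (8 - 5*(5 + 0) - 1*(5 + 0)*0)*1716 = (8 - 5*5 - 1*5*0)*1716 = (8 - 25 + 0)*1716 = -17*1716 = -29172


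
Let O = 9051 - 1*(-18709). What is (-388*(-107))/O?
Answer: 10379/6940 ≈ 1.4955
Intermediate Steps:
O = 27760 (O = 9051 + 18709 = 27760)
(-388*(-107))/O = -388*(-107)/27760 = 41516*(1/27760) = 10379/6940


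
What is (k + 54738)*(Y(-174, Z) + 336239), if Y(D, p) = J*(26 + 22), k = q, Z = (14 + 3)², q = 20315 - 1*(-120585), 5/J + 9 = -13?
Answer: 723568903742/11 ≈ 6.5779e+10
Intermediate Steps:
J = -5/22 (J = 5/(-9 - 13) = 5/(-22) = 5*(-1/22) = -5/22 ≈ -0.22727)
q = 140900 (q = 20315 + 120585 = 140900)
Z = 289 (Z = 17² = 289)
k = 140900
Y(D, p) = -120/11 (Y(D, p) = -5*(26 + 22)/22 = -5/22*48 = -120/11)
(k + 54738)*(Y(-174, Z) + 336239) = (140900 + 54738)*(-120/11 + 336239) = 195638*(3698509/11) = 723568903742/11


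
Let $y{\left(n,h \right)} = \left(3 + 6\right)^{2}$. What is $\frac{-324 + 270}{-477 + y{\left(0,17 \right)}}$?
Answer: $\frac{3}{22} \approx 0.13636$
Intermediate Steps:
$y{\left(n,h \right)} = 81$ ($y{\left(n,h \right)} = 9^{2} = 81$)
$\frac{-324 + 270}{-477 + y{\left(0,17 \right)}} = \frac{-324 + 270}{-477 + 81} = - \frac{54}{-396} = \left(-54\right) \left(- \frac{1}{396}\right) = \frac{3}{22}$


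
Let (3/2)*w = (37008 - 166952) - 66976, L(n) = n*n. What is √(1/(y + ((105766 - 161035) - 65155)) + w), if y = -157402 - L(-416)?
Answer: I*√2965390243368178/150294 ≈ 362.33*I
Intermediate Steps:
L(n) = n²
y = -330458 (y = -157402 - 1*(-416)² = -157402 - 1*173056 = -157402 - 173056 = -330458)
w = -131280 (w = 2*((37008 - 166952) - 66976)/3 = 2*(-129944 - 66976)/3 = (⅔)*(-196920) = -131280)
√(1/(y + ((105766 - 161035) - 65155)) + w) = √(1/(-330458 + ((105766 - 161035) - 65155)) - 131280) = √(1/(-330458 + (-55269 - 65155)) - 131280) = √(1/(-330458 - 120424) - 131280) = √(1/(-450882) - 131280) = √(-1/450882 - 131280) = √(-59191788961/450882) = I*√2965390243368178/150294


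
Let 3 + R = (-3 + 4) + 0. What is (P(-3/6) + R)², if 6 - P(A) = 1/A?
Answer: 36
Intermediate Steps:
R = -2 (R = -3 + ((-3 + 4) + 0) = -3 + (1 + 0) = -3 + 1 = -2)
P(A) = 6 - 1/A
(P(-3/6) + R)² = ((6 - 1/((-3/6))) - 2)² = ((6 - 1/((-3*⅙))) - 2)² = ((6 - 1/(-½)) - 2)² = ((6 - 1*(-2)) - 2)² = ((6 + 2) - 2)² = (8 - 2)² = 6² = 36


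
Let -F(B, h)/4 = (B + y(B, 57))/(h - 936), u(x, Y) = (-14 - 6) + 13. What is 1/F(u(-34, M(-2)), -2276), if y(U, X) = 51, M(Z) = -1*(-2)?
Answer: 73/4 ≈ 18.250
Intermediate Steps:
M(Z) = 2
u(x, Y) = -7 (u(x, Y) = -20 + 13 = -7)
F(B, h) = -4*(51 + B)/(-936 + h) (F(B, h) = -4*(B + 51)/(h - 936) = -4*(51 + B)/(-936 + h))
1/F(u(-34, M(-2)), -2276) = 1/(4*(-51 - 1*(-7))/(-936 - 2276)) = 1/(4*(-51 + 7)/(-3212)) = 1/(4*(-1/3212)*(-44)) = 1/(4/73) = 73/4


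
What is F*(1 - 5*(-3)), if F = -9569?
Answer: -153104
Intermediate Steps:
F*(1 - 5*(-3)) = -9569*(1 - 5*(-3)) = -9569*(1 + 15) = -9569*16 = -153104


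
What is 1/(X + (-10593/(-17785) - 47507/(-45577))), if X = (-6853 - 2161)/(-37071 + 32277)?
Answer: 114292759245/402107894591 ≈ 0.28423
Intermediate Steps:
X = 4507/2397 (X = -9014/(-4794) = -9014*(-1/4794) = 4507/2397 ≈ 1.8803)
1/(X + (-10593/(-17785) - 47507/(-45577))) = 1/(4507/2397 + (-10593/(-17785) - 47507/(-45577))) = 1/(4507/2397 + (-10593*(-1/17785) - 47507*(-1/45577))) = 1/(4507/2397 + (10593/17785 + 47507/45577)) = 1/(4507/2397 + 1327709156/810586945) = 1/(402107894591/114292759245) = 114292759245/402107894591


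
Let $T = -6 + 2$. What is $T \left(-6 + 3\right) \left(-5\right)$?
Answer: $-60$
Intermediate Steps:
$T = -4$
$T \left(-6 + 3\right) \left(-5\right) = - 4 \left(-6 + 3\right) \left(-5\right) = \left(-4\right) \left(-3\right) \left(-5\right) = 12 \left(-5\right) = -60$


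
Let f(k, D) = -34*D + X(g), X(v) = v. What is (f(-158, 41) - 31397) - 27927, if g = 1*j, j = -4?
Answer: -60722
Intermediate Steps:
g = -4 (g = 1*(-4) = -4)
f(k, D) = -4 - 34*D (f(k, D) = -34*D - 4 = -4 - 34*D)
(f(-158, 41) - 31397) - 27927 = ((-4 - 34*41) - 31397) - 27927 = ((-4 - 1394) - 31397) - 27927 = (-1398 - 31397) - 27927 = -32795 - 27927 = -60722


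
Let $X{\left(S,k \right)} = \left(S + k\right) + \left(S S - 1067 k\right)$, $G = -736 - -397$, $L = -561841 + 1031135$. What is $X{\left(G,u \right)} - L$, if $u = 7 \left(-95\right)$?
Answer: $354178$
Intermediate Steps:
$L = 469294$
$G = -339$ ($G = -736 + 397 = -339$)
$u = -665$
$X{\left(S,k \right)} = S + S^{2} - 1066 k$ ($X{\left(S,k \right)} = \left(S + k\right) + \left(S^{2} - 1067 k\right) = S + S^{2} - 1066 k$)
$X{\left(G,u \right)} - L = \left(-339 + \left(-339\right)^{2} - -708890\right) - 469294 = \left(-339 + 114921 + 708890\right) - 469294 = 823472 - 469294 = 354178$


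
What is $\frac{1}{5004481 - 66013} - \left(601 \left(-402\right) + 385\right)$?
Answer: $\frac{1191242435557}{4938468} \approx 2.4122 \cdot 10^{5}$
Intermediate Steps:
$\frac{1}{5004481 - 66013} - \left(601 \left(-402\right) + 385\right) = \frac{1}{4938468} - \left(-241602 + 385\right) = \frac{1}{4938468} - -241217 = \frac{1}{4938468} + 241217 = \frac{1191242435557}{4938468}$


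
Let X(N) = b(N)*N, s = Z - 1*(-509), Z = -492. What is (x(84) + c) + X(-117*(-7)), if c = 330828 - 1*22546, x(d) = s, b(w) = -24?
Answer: 288643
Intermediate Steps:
s = 17 (s = -492 - 1*(-509) = -492 + 509 = 17)
x(d) = 17
c = 308282 (c = 330828 - 22546 = 308282)
X(N) = -24*N
(x(84) + c) + X(-117*(-7)) = (17 + 308282) - (-2808)*(-7) = 308299 - 24*819 = 308299 - 19656 = 288643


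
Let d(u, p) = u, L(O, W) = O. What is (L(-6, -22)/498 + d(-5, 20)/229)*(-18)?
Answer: 11592/19007 ≈ 0.60988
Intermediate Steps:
(L(-6, -22)/498 + d(-5, 20)/229)*(-18) = (-6/498 - 5/229)*(-18) = (-6*1/498 - 5*1/229)*(-18) = (-1/83 - 5/229)*(-18) = -644/19007*(-18) = 11592/19007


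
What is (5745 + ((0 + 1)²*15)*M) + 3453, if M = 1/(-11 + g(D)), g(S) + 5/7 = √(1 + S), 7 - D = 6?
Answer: 30468669/3313 - 735*√2/6626 ≈ 9196.5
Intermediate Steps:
D = 1 (D = 7 - 1*6 = 7 - 6 = 1)
g(S) = -5/7 + √(1 + S)
M = 1/(-82/7 + √2) (M = 1/(-11 + (-5/7 + √(1 + 1))) = 1/(-11 + (-5/7 + √2)) = 1/(-82/7 + √2) ≈ -0.097087)
(5745 + ((0 + 1)²*15)*M) + 3453 = (5745 + ((0 + 1)²*15)*(-287/3313 - 49*√2/6626)) + 3453 = (5745 + (1²*15)*(-287/3313 - 49*√2/6626)) + 3453 = (5745 + (1*15)*(-287/3313 - 49*√2/6626)) + 3453 = (5745 + 15*(-287/3313 - 49*√2/6626)) + 3453 = (5745 + (-4305/3313 - 735*√2/6626)) + 3453 = (19028880/3313 - 735*√2/6626) + 3453 = 30468669/3313 - 735*√2/6626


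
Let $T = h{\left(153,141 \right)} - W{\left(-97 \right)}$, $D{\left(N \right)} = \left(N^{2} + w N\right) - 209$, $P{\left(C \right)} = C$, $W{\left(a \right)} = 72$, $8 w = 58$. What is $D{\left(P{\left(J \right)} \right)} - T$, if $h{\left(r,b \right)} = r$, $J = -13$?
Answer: $- \frac{861}{4} \approx -215.25$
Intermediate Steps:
$w = \frac{29}{4}$ ($w = \frac{1}{8} \cdot 58 = \frac{29}{4} \approx 7.25$)
$D{\left(N \right)} = -209 + N^{2} + \frac{29 N}{4}$ ($D{\left(N \right)} = \left(N^{2} + \frac{29 N}{4}\right) - 209 = -209 + N^{2} + \frac{29 N}{4}$)
$T = 81$ ($T = 153 - 72 = 81$)
$D{\left(P{\left(J \right)} \right)} - T = \left(-209 + \left(-13\right)^{2} + \frac{29}{4} \left(-13\right)\right) - 81 = \left(-209 + 169 - \frac{377}{4}\right) - 81 = - \frac{537}{4} - 81 = - \frac{861}{4}$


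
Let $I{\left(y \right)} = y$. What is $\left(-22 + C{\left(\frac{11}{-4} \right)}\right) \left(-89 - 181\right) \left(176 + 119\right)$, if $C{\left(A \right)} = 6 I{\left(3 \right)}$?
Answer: $318600$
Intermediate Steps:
$C{\left(A \right)} = 18$ ($C{\left(A \right)} = 6 \cdot 3 = 18$)
$\left(-22 + C{\left(\frac{11}{-4} \right)}\right) \left(-89 - 181\right) \left(176 + 119\right) = \left(-22 + 18\right) \left(-89 - 181\right) \left(176 + 119\right) = - 4 \left(\left(-270\right) 295\right) = \left(-4\right) \left(-79650\right) = 318600$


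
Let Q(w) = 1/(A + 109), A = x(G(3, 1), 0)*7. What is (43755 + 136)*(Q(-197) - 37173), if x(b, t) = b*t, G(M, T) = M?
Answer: -177840011696/109 ≈ -1.6316e+9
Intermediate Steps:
A = 0 (A = (3*0)*7 = 0*7 = 0)
Q(w) = 1/109 (Q(w) = 1/(0 + 109) = 1/109)
(43755 + 136)*(Q(-197) - 37173) = (43755 + 136)*(1/109 - 37173) = 43891*(-4051856/109) = -177840011696/109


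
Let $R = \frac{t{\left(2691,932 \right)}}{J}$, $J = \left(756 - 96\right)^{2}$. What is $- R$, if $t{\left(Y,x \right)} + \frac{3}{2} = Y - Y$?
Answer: $\frac{1}{290400} \approx 3.4435 \cdot 10^{-6}$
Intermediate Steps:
$t{\left(Y,x \right)} = - \frac{3}{2}$ ($t{\left(Y,x \right)} = - \frac{3}{2} + \left(Y - Y\right) = - \frac{3}{2} + 0 = - \frac{3}{2}$)
$J = 435600$ ($J = 660^{2} = 435600$)
$R = - \frac{1}{290400}$ ($R = - \frac{3}{2 \cdot 435600} = \left(- \frac{3}{2}\right) \frac{1}{435600} = - \frac{1}{290400} \approx -3.4435 \cdot 10^{-6}$)
$- R = \left(-1\right) \left(- \frac{1}{290400}\right) = \frac{1}{290400}$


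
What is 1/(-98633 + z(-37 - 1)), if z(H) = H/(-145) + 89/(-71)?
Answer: -10295/1015436942 ≈ -1.0138e-5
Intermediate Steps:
z(H) = -89/71 - H/145 (z(H) = H*(-1/145) + 89*(-1/71) = -H/145 - 89/71 = -89/71 - H/145)
1/(-98633 + z(-37 - 1)) = 1/(-98633 + (-89/71 - (-37 - 1)/145)) = 1/(-98633 + (-89/71 - 1/145*(-38))) = 1/(-98633 + (-89/71 + 38/145)) = 1/(-98633 - 10207/10295) = 1/(-1015436942/10295) = -10295/1015436942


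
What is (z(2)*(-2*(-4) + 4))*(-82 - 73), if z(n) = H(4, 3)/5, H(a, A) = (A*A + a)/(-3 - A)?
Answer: 806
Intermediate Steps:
H(a, A) = (a + A²)/(-3 - A) (H(a, A) = (A² + a)/(-3 - A) = (a + A²)/(-3 - A))
z(n) = -13/30 (z(n) = ((-1*4 - 1*3²)/(3 + 3))/5 = ((-4 - 1*9)/6)*(⅕) = ((-4 - 9)/6)*(⅕) = ((⅙)*(-13))*(⅕) = -13/6*⅕ = -13/30)
(z(2)*(-2*(-4) + 4))*(-82 - 73) = (-13*(-2*(-4) + 4)/30)*(-82 - 73) = -13*(8 + 4)/30*(-155) = -13/30*12*(-155) = -26/5*(-155) = 806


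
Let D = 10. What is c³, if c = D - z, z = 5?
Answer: 125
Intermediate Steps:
c = 5 (c = 10 - 1*5 = 10 - 5 = 5)
c³ = 5³ = 125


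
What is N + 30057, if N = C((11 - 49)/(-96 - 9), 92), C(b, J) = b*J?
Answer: 3159481/105 ≈ 30090.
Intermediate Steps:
C(b, J) = J*b
N = 3496/105 (N = 92*((11 - 49)/(-96 - 9)) = 92*(-38/(-105)) = 92*(-38*(-1/105)) = 92*(38/105) = 3496/105 ≈ 33.295)
N + 30057 = 3496/105 + 30057 = 3159481/105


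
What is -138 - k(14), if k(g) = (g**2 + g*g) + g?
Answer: -544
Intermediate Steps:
k(g) = g + 2*g**2 (k(g) = (g**2 + g**2) + g = 2*g**2 + g = g + 2*g**2)
-138 - k(14) = -138 - 14*(1 + 2*14) = -138 - 14*(1 + 28) = -138 - 14*29 = -138 - 1*406 = -138 - 406 = -544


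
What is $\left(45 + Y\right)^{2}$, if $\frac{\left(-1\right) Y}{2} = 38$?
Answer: $961$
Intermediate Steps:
$Y = -76$ ($Y = \left(-2\right) 38 = -76$)
$\left(45 + Y\right)^{2} = \left(45 - 76\right)^{2} = \left(-31\right)^{2} = 961$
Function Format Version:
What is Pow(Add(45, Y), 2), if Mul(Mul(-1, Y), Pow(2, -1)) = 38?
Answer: 961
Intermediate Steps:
Y = -76 (Y = Mul(-2, 38) = -76)
Pow(Add(45, Y), 2) = Pow(Add(45, -76), 2) = Pow(-31, 2) = 961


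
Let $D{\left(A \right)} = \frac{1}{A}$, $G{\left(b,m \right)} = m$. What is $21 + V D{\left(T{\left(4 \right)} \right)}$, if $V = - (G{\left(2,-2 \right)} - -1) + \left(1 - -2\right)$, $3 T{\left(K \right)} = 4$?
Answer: $24$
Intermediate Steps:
$T{\left(K \right)} = \frac{4}{3}$ ($T{\left(K \right)} = \frac{1}{3} \cdot 4 = \frac{4}{3}$)
$V = 4$ ($V = - (-2 - -1) + \left(1 - -2\right) = - (-2 + 1) + \left(1 + 2\right) = \left(-1\right) \left(-1\right) + 3 = 1 + 3 = 4$)
$21 + V D{\left(T{\left(4 \right)} \right)} = 21 + \frac{4}{\frac{4}{3}} = 21 + 4 \cdot \frac{3}{4} = 21 + 3 = 24$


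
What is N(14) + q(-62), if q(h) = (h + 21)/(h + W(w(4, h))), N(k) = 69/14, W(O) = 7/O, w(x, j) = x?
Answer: 18925/3374 ≈ 5.6091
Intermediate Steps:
N(k) = 69/14 (N(k) = 69*(1/14) = 69/14)
q(h) = (21 + h)/(7/4 + h) (q(h) = (h + 21)/(h + 7/4) = (21 + h)/(h + 7*(¼)) = (21 + h)/(h + 7/4) = (21 + h)/(7/4 + h))
N(14) + q(-62) = 69/14 + 4*(21 - 62)/(7 + 4*(-62)) = 69/14 + 4*(-41)/(7 - 248) = 69/14 + 4*(-41)/(-241) = 69/14 + 4*(-1/241)*(-41) = 69/14 + 164/241 = 18925/3374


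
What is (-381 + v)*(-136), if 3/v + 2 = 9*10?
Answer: 569925/11 ≈ 51811.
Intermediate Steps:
v = 3/88 (v = 3/(-2 + 9*10) = 3/(-2 + 90) = 3/88 ≈ 0.034091)
(-381 + v)*(-136) = (-381 + 3/88)*(-136) = -33525/88*(-136) = 569925/11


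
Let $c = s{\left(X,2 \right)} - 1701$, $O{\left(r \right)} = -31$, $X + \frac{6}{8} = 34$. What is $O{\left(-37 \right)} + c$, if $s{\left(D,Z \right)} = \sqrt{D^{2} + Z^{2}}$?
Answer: $-1732 + \frac{\sqrt{17753}}{4} \approx -1698.7$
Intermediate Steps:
$X = \frac{133}{4}$ ($X = - \frac{3}{4} + 34 = \frac{133}{4} \approx 33.25$)
$c = -1701 + \frac{\sqrt{17753}}{4}$ ($c = \sqrt{\left(\frac{133}{4}\right)^{2} + 2^{2}} - 1701 = \sqrt{\frac{17689}{16} + 4} - 1701 = \sqrt{\frac{17753}{16}} - 1701 = \frac{\sqrt{17753}}{4} - 1701 = -1701 + \frac{\sqrt{17753}}{4} \approx -1667.7$)
$O{\left(-37 \right)} + c = -31 - \left(1701 - \frac{\sqrt{17753}}{4}\right) = -1732 + \frac{\sqrt{17753}}{4}$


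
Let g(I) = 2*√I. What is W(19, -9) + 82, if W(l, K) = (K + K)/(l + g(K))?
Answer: 32212/397 + 108*I/397 ≈ 81.139 + 0.27204*I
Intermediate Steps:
W(l, K) = 2*K/(l + 2*√K) (W(l, K) = (K + K)/(l + 2*√K) = (2*K)/(l + 2*√K) = 2*K/(l + 2*√K))
W(19, -9) + 82 = 2*(-9)/(19 + 2*√(-9)) + 82 = 2*(-9)/(19 + 2*(3*I)) + 82 = 2*(-9)/(19 + 6*I) + 82 = 2*(-9)*((19 - 6*I)/397) + 82 = (-342/397 + 108*I/397) + 82 = 32212/397 + 108*I/397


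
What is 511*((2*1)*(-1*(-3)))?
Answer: 3066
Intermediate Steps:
511*((2*1)*(-1*(-3))) = 511*(2*3) = 511*6 = 3066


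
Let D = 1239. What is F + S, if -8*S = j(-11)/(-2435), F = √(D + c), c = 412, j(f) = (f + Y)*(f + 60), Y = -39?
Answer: -245/1948 + √1651 ≈ 40.507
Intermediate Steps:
j(f) = (-39 + f)*(60 + f) (j(f) = (f - 39)*(f + 60) = (-39 + f)*(60 + f))
F = √1651 (F = √(1239 + 412) = √1651 ≈ 40.633)
S = -245/1948 (S = -(-2340 + (-11)² + 21*(-11))/(8*(-2435)) = -(-2340 + 121 - 231)*(-1)/(8*2435) = -(-1225)*(-1)/(4*2435) = -⅛*490/487 = -245/1948 ≈ -0.12577)
F + S = √1651 - 245/1948 = -245/1948 + √1651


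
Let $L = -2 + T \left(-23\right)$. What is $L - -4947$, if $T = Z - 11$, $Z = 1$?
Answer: $5175$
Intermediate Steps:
$T = -10$ ($T = 1 - 11 = -10$)
$L = 228$ ($L = -2 - -230 = -2 + 230 = 228$)
$L - -4947 = 228 - -4947 = 228 + 4947 = 5175$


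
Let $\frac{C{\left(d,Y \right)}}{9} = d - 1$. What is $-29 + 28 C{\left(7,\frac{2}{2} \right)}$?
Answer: $1483$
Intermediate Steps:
$C{\left(d,Y \right)} = -9 + 9 d$ ($C{\left(d,Y \right)} = 9 \left(d - 1\right) = 9 \left(-1 + d\right) = -9 + 9 d$)
$-29 + 28 C{\left(7,\frac{2}{2} \right)} = -29 + 28 \left(-9 + 9 \cdot 7\right) = -29 + 28 \left(-9 + 63\right) = -29 + 28 \cdot 54 = -29 + 1512 = 1483$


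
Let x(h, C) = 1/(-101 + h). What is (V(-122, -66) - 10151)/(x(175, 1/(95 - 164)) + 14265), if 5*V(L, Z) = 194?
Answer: -3741514/5278055 ≈ -0.70888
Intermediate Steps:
V(L, Z) = 194/5 (V(L, Z) = (⅕)*194 = 194/5)
(V(-122, -66) - 10151)/(x(175, 1/(95 - 164)) + 14265) = (194/5 - 10151)/(1/(-101 + 175) + 14265) = -50561/(5*(1/74 + 14265)) = -50561/(5*1055611/74) = -50561/5*74/1055611 = -3741514/5278055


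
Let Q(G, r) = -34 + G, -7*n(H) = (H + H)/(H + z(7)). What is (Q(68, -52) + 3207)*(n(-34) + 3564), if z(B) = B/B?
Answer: 381149008/33 ≈ 1.1550e+7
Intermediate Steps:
z(B) = 1
n(H) = -2*H/(7*(1 + H)) (n(H) = -(H + H)/(7*(H + 1)) = -2*H/(7*(1 + H)))
(Q(68, -52) + 3207)*(n(-34) + 3564) = ((-34 + 68) + 3207)*(-2*(-34)/(7 + 7*(-34)) + 3564) = (34 + 3207)*(-2*(-34)/(7 - 238) + 3564) = 3241*(-2*(-34)/(-231) + 3564) = 3241*(-2*(-34)*(-1/231) + 3564) = 3241*(-68/231 + 3564) = 3241*(823216/231) = 381149008/33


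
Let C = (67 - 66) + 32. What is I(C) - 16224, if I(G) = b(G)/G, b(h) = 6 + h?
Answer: -178451/11 ≈ -16223.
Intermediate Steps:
C = 33 (C = 1 + 32 = 33)
I(G) = (6 + G)/G
I(C) - 16224 = (6 + 33)/33 - 16224 = (1/33)*39 - 16224 = 13/11 - 16224 = -178451/11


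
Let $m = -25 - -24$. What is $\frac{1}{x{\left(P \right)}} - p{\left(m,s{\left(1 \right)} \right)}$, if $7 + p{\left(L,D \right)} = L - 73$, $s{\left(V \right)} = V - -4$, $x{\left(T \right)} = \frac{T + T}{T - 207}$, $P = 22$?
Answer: $\frac{3379}{44} \approx 76.795$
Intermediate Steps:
$x{\left(T \right)} = \frac{2 T}{-207 + T}$
$s{\left(V \right)} = 4 + V$ ($s{\left(V \right)} = V + 4 = 4 + V$)
$m = -1$ ($m = -25 + 24 = -1$)
$p{\left(L,D \right)} = -80 + L$ ($p{\left(L,D \right)} = -7 + \left(L - 73\right) = -7 + \left(-73 + L\right) = -80 + L$)
$\frac{1}{x{\left(P \right)}} - p{\left(m,s{\left(1 \right)} \right)} = \frac{1}{2 \cdot 22 \frac{1}{-207 + 22}} - \left(-80 - 1\right) = \frac{1}{2 \cdot 22 \frac{1}{-185}} - -81 = \frac{1}{2 \cdot 22 \left(- \frac{1}{185}\right)} + 81 = \frac{1}{- \frac{44}{185}} + 81 = - \frac{185}{44} + 81 = \frac{3379}{44}$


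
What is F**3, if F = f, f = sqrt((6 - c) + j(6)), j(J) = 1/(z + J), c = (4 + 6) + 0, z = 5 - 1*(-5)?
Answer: -189*I*sqrt(7)/64 ≈ -7.8132*I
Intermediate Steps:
z = 10 (z = 5 + 5 = 10)
c = 10 (c = 10 + 0 = 10)
j(J) = 1/(10 + J)
f = 3*I*sqrt(7)/4 (f = sqrt((6 - 1*10) + 1/(10 + 6)) = sqrt((6 - 10) + 1/16) = sqrt(-4 + 1/16) = sqrt(-63/16) = 3*I*sqrt(7)/4 ≈ 1.9843*I)
F = 3*I*sqrt(7)/4 ≈ 1.9843*I
F**3 = (3*I*sqrt(7)/4)**3 = -189*I*sqrt(7)/64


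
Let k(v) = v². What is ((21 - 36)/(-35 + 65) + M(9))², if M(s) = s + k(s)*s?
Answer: 2175625/4 ≈ 5.4391e+5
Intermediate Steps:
M(s) = s + s³ (M(s) = s + s²*s = s + s³)
((21 - 36)/(-35 + 65) + M(9))² = ((21 - 36)/(-35 + 65) + (9 + 9³))² = (-15/30 + (9 + 729))² = (-15*1/30 + 738)² = (-½ + 738)² = (1475/2)² = 2175625/4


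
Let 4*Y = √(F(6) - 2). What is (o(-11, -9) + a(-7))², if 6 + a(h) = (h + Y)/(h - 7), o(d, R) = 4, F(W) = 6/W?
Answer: (84 + I)²/3136 ≈ 2.2497 + 0.053571*I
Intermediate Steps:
Y = I/4 (Y = √(6/6 - 2)/4 = √(6*(⅙) - 2)/4 = √(1 - 2)/4 = √(-1)/4 = I/4 ≈ 0.25*I)
a(h) = -6 + (h + I/4)/(-7 + h) (a(h) = -6 + (h + I/4)/(h - 7) = -6 + (h + I/4)/(-7 + h))
(o(-11, -9) + a(-7))² = (4 + (168 + I - 20*(-7))/(4*(-7 - 7)))² = (4 + (¼)*(168 + I + 140)/(-14))² = (4 + (¼)*(-1/14)*(308 + I))² = (4 + (-11/2 - I/56))² = (-3/2 - I/56)²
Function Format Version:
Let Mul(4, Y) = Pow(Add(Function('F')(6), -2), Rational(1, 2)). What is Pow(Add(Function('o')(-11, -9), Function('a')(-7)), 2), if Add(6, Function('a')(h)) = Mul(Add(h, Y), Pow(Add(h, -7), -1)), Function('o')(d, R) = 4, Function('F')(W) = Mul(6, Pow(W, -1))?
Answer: Mul(Rational(1, 3136), Pow(Add(84, I), 2)) ≈ Add(2.2497, Mul(0.053571, I))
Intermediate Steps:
Y = Mul(Rational(1, 4), I) (Y = Mul(Rational(1, 4), Pow(Add(Mul(6, Pow(6, -1)), -2), Rational(1, 2))) = Mul(Rational(1, 4), Pow(Add(Mul(6, Rational(1, 6)), -2), Rational(1, 2))) = Mul(Rational(1, 4), Pow(Add(1, -2), Rational(1, 2))) = Mul(Rational(1, 4), Pow(-1, Rational(1, 2))) = Mul(Rational(1, 4), I) ≈ Mul(0.25000, I))
Function('a')(h) = Add(-6, Mul(Pow(Add(-7, h), -1), Add(h, Mul(Rational(1, 4), I)))) (Function('a')(h) = Add(-6, Mul(Add(h, Mul(Rational(1, 4), I)), Pow(Add(h, -7), -1))) = Add(-6, Mul(Add(h, Mul(Rational(1, 4), I)), Pow(Add(-7, h), -1))) = Add(-6, Mul(Pow(Add(-7, h), -1), Add(h, Mul(Rational(1, 4), I)))))
Pow(Add(Function('o')(-11, -9), Function('a')(-7)), 2) = Pow(Add(4, Mul(Rational(1, 4), Pow(Add(-7, -7), -1), Add(168, I, Mul(-20, -7)))), 2) = Pow(Add(4, Mul(Rational(1, 4), Pow(-14, -1), Add(168, I, 140))), 2) = Pow(Add(4, Mul(Rational(1, 4), Rational(-1, 14), Add(308, I))), 2) = Pow(Add(4, Add(Rational(-11, 2), Mul(Rational(-1, 56), I))), 2) = Pow(Add(Rational(-3, 2), Mul(Rational(-1, 56), I)), 2)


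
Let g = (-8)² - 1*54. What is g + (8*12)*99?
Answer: 9514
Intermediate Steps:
g = 10 (g = 64 - 54 = 10)
g + (8*12)*99 = 10 + (8*12)*99 = 10 + 96*99 = 10 + 9504 = 9514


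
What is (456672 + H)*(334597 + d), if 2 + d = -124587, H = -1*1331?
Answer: 95625252728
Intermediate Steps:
H = -1331
d = -124589 (d = -2 - 124587 = -124589)
(456672 + H)*(334597 + d) = (456672 - 1331)*(334597 - 124589) = 455341*210008 = 95625252728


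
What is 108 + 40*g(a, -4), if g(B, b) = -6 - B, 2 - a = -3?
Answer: -332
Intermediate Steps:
a = 5 (a = 2 - 1*(-3) = 2 + 3 = 5)
108 + 40*g(a, -4) = 108 + 40*(-6 - 1*5) = 108 + 40*(-6 - 5) = 108 + 40*(-11) = 108 - 440 = -332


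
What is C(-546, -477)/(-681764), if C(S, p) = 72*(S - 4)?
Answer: 9900/170441 ≈ 0.058085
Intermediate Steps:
C(S, p) = -288 + 72*S (C(S, p) = 72*(-4 + S) = -288 + 72*S)
C(-546, -477)/(-681764) = (-288 + 72*(-546))/(-681764) = (-288 - 39312)*(-1/681764) = -39600*(-1/681764) = 9900/170441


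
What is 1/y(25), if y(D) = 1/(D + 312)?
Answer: 337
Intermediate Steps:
y(D) = 1/(312 + D)
1/y(25) = 1/(1/(312 + 25)) = 1/(1/337) = 337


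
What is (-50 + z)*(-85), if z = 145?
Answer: -8075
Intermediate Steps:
(-50 + z)*(-85) = (-50 + 145)*(-85) = 95*(-85) = -8075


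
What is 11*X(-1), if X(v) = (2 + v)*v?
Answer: -11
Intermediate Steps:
X(v) = v*(2 + v)
11*X(-1) = 11*(-(2 - 1)) = 11*(-1*1) = 11*(-1) = -11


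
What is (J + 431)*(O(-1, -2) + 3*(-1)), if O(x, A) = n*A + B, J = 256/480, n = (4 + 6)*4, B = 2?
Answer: -174771/5 ≈ -34954.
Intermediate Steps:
n = 40 (n = 10*4 = 40)
J = 8/15 (J = 256*(1/480) = 8/15 ≈ 0.53333)
O(x, A) = 2 + 40*A (O(x, A) = 40*A + 2 = 2 + 40*A)
(J + 431)*(O(-1, -2) + 3*(-1)) = (8/15 + 431)*((2 + 40*(-2)) + 3*(-1)) = 6473*((2 - 80) - 3)/15 = 6473*(-78 - 3)/15 = (6473/15)*(-81) = -174771/5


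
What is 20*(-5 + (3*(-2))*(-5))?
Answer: 500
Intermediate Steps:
20*(-5 + (3*(-2))*(-5)) = 20*(-5 - 6*(-5)) = 20*(-5 + 30) = 20*25 = 500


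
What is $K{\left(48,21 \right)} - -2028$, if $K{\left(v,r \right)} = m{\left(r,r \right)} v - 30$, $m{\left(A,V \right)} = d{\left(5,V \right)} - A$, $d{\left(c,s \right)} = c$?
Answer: $1230$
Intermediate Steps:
$m{\left(A,V \right)} = 5 - A$
$K{\left(v,r \right)} = -30 + v \left(5 - r\right)$ ($K{\left(v,r \right)} = \left(5 - r\right) v - 30 = v \left(5 - r\right) - 30 = -30 + v \left(5 - r\right)$)
$K{\left(48,21 \right)} - -2028 = \left(-30 - 48 \left(-5 + 21\right)\right) - -2028 = \left(-30 - 48 \cdot 16\right) + 2028 = \left(-30 - 768\right) + 2028 = -798 + 2028 = 1230$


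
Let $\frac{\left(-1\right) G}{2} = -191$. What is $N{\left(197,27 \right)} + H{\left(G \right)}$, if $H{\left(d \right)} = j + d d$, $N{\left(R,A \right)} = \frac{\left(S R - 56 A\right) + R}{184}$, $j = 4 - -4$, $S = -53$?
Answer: $\frac{6709933}{46} \approx 1.4587 \cdot 10^{5}$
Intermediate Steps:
$G = 382$ ($G = \left(-2\right) \left(-191\right) = 382$)
$j = 8$ ($j = 4 + 4 = 8$)
$N{\left(R,A \right)} = - \frac{13 R}{46} - \frac{7 A}{23}$ ($N{\left(R,A \right)} = \frac{\left(- 53 R - 56 A\right) + R}{184} = \left(\left(- 56 A - 53 R\right) + R\right) \frac{1}{184} = \left(- 56 A - 52 R\right) \frac{1}{184} = - \frac{13 R}{46} - \frac{7 A}{23}$)
$H{\left(d \right)} = 8 + d^{2}$ ($H{\left(d \right)} = 8 + d d = 8 + d^{2}$)
$N{\left(197,27 \right)} + H{\left(G \right)} = \left(\left(- \frac{13}{46}\right) 197 - \frac{189}{23}\right) + \left(8 + 382^{2}\right) = \left(- \frac{2561}{46} - \frac{189}{23}\right) + \left(8 + 145924\right) = - \frac{2939}{46} + 145932 = \frac{6709933}{46}$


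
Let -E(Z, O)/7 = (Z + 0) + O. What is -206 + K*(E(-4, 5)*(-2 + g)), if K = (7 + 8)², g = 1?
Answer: 1369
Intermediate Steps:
E(Z, O) = -7*O - 7*Z (E(Z, O) = -7*((Z + 0) + O) = -7*(Z + O) = -7*(O + Z) = -7*O - 7*Z)
K = 225 (K = 15² = 225)
-206 + K*(E(-4, 5)*(-2 + g)) = -206 + 225*((-7*5 - 7*(-4))*(-2 + 1)) = -206 + 225*((-35 + 28)*(-1)) = -206 + 225*(-7*(-1)) = -206 + 225*7 = -206 + 1575 = 1369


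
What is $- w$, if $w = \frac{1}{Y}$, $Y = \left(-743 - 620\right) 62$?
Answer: $\frac{1}{84506} \approx 1.1833 \cdot 10^{-5}$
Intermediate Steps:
$Y = -84506$ ($Y = \left(-743 - 620\right) 62 = \left(-1363\right) 62 = -84506$)
$w = - \frac{1}{84506}$ ($w = \frac{1}{-84506} = - \frac{1}{84506} \approx -1.1833 \cdot 10^{-5}$)
$- w = \left(-1\right) \left(- \frac{1}{84506}\right) = \frac{1}{84506}$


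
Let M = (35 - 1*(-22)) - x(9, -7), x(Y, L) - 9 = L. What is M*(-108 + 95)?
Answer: -715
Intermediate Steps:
x(Y, L) = 9 + L
M = 55 (M = (35 - 1*(-22)) - (9 - 7) = (35 + 22) - 1*2 = 57 - 2 = 55)
M*(-108 + 95) = 55*(-108 + 95) = 55*(-13) = -715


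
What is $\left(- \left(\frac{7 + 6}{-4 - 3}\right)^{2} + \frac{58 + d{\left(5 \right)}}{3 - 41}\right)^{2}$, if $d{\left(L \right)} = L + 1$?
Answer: $\frac{22838841}{866761} \approx 26.35$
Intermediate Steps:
$d{\left(L \right)} = 1 + L$
$\left(- \left(\frac{7 + 6}{-4 - 3}\right)^{2} + \frac{58 + d{\left(5 \right)}}{3 - 41}\right)^{2} = \left(- \left(\frac{7 + 6}{-4 - 3}\right)^{2} + \frac{58 + \left(1 + 5\right)}{3 - 41}\right)^{2} = \left(- \left(\frac{13}{-7}\right)^{2} + \frac{58 + 6}{-38}\right)^{2} = \left(- \left(13 \left(- \frac{1}{7}\right)\right)^{2} + 64 \left(- \frac{1}{38}\right)\right)^{2} = \left(- \left(- \frac{13}{7}\right)^{2} - \frac{32}{19}\right)^{2} = \left(\left(-1\right) \frac{169}{49} - \frac{32}{19}\right)^{2} = \left(- \frac{169}{49} - \frac{32}{19}\right)^{2} = \left(- \frac{4779}{931}\right)^{2} = \frac{22838841}{866761}$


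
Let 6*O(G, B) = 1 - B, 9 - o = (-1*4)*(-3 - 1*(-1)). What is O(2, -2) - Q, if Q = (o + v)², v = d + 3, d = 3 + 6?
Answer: -337/2 ≈ -168.50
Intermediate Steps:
d = 9
v = 12 (v = 9 + 3 = 12)
o = 1 (o = 9 - (-1*4)*(-3 - 1*(-1)) = 9 - (-4)*(-3 + 1) = 9 - (-4)*(-2) = 9 - 1*8 = 9 - 8 = 1)
O(G, B) = ⅙ - B/6 (O(G, B) = (1 - B)/6 = ⅙ - B/6)
Q = 169 (Q = (1 + 12)² = 13² = 169)
O(2, -2) - Q = (⅙ - ⅙*(-2)) - 1*169 = (⅙ + ⅓) - 169 = ½ - 169 = -337/2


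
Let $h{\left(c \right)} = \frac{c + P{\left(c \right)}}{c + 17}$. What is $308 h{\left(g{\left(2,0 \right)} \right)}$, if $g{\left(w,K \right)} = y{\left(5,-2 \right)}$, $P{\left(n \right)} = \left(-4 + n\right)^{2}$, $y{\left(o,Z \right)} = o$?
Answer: $84$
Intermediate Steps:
$g{\left(w,K \right)} = 5$
$h{\left(c \right)} = \frac{c + \left(-4 + c\right)^{2}}{17 + c}$ ($h{\left(c \right)} = \frac{c + \left(-4 + c\right)^{2}}{c + 17} = \frac{c + \left(-4 + c\right)^{2}}{17 + c}$)
$308 h{\left(g{\left(2,0 \right)} \right)} = 308 \frac{5 + \left(-4 + 5\right)^{2}}{17 + 5} = 308 \frac{5 + 1^{2}}{22} = 308 \frac{5 + 1}{22} = 308 \cdot \frac{1}{22} \cdot 6 = 308 \cdot \frac{3}{11} = 84$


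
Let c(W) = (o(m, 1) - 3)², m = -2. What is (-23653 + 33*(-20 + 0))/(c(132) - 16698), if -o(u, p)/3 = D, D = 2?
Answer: 24313/16617 ≈ 1.4631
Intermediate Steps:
o(u, p) = -6 (o(u, p) = -3*2 = -6)
c(W) = 81 (c(W) = (-6 - 3)² = (-9)² = 81)
(-23653 + 33*(-20 + 0))/(c(132) - 16698) = (-23653 + 33*(-20 + 0))/(81 - 16698) = (-23653 + 33*(-20))/(-16617) = (-23653 - 660)*(-1/16617) = -24313*(-1/16617) = 24313/16617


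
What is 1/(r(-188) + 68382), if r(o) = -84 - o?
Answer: 1/68486 ≈ 1.4602e-5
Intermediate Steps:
1/(r(-188) + 68382) = 1/((-84 - 1*(-188)) + 68382) = 1/((-84 + 188) + 68382) = 1/(104 + 68382) = 1/68486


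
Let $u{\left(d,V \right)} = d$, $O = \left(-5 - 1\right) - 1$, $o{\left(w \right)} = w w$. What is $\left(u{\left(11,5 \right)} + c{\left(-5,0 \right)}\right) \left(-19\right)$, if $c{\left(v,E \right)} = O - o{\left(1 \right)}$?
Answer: $-57$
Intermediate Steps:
$o{\left(w \right)} = w^{2}$
$O = -7$ ($O = -6 - 1 = -7$)
$c{\left(v,E \right)} = -8$ ($c{\left(v,E \right)} = -7 - 1^{2} = -7 - 1 = -8$)
$\left(u{\left(11,5 \right)} + c{\left(-5,0 \right)}\right) \left(-19\right) = \left(11 - 8\right) \left(-19\right) = 3 \left(-19\right) = -57$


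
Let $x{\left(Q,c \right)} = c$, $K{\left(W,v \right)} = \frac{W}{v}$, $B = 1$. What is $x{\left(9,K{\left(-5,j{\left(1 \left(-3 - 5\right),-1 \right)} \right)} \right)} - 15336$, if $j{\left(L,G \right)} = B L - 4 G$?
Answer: $- \frac{61339}{4} \approx -15335.0$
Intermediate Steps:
$j{\left(L,G \right)} = L - 4 G$ ($j{\left(L,G \right)} = 1 L - 4 G = L - 4 G$)
$x{\left(9,K{\left(-5,j{\left(1 \left(-3 - 5\right),-1 \right)} \right)} \right)} - 15336 = - \frac{5}{1 \left(-3 - 5\right) - -4} - 15336 = - \frac{5}{1 \left(-8\right) + 4} - 15336 = - \frac{5}{-8 + 4} - 15336 = - \frac{5}{-4} - 15336 = \left(-5\right) \left(- \frac{1}{4}\right) - 15336 = \frac{5}{4} - 15336 = - \frac{61339}{4}$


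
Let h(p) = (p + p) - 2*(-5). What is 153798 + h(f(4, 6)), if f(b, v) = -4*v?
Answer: 153760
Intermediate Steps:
h(p) = 10 + 2*p (h(p) = 2*p + 10 = 10 + 2*p)
153798 + h(f(4, 6)) = 153798 + (10 + 2*(-4*6)) = 153798 + (10 + 2*(-24)) = 153798 + (10 - 48) = 153798 - 38 = 153760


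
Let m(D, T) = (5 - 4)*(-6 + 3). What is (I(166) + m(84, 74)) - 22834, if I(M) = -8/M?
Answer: -1895475/83 ≈ -22837.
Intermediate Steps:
m(D, T) = -3 (m(D, T) = 1*(-3) = -3)
(I(166) + m(84, 74)) - 22834 = (-8/166 - 3) - 22834 = (-8*1/166 - 3) - 22834 = (-4/83 - 3) - 22834 = -253/83 - 22834 = -1895475/83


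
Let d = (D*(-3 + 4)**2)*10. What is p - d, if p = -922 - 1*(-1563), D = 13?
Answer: 511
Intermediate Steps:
d = 130 (d = (13*(-3 + 4)**2)*10 = (13*1**2)*10 = (13*1)*10 = 13*10 = 130)
p = 641 (p = -922 + 1563 = 641)
p - d = 641 - 1*130 = 641 - 130 = 511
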